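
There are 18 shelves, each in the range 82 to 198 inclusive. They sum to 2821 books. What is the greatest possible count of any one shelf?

To make one shelf as large as possible, make the other 17 as small as possible.
The other 17 contribute at least 17 × 82 = 1394, leaving at most 2821 − 1394 = 1427.
But each shelf is capped at 198, so the maximum is 198.
Achievable: one at 198 and the other 17 totalling 2623, which fits since 17 × 82 ≤ 2623 ≤ 17 × 198.

198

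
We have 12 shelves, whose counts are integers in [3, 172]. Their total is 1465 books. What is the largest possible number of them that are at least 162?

8

If k of the values are ≥ 162, the total is ≥ 162k + 3(12 − k).
Setting 162k + 3(12 − k) ≤ 1465 gives 159k ≤ 1429, so k ≤ 8.
k = 8 is achieved by 8 values at 162 and 4 at 3, total 1308; add 157 to one value (staying below 162) to reach 1465.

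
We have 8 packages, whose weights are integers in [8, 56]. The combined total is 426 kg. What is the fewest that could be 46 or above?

6

Suppose at most 8 − j of them reach 46; then j values are ≤ 45 and the rest ≤ 56.
The total is then ≤ 45·j + 56·(8 − j) = 448 − 11j. For this to be ≥ 426 we need j ≤ 2, so at least 8 − 2 = 6 must reach 46.
Exactly 6 works: 6 values at 56 and 2 at 45 total 426.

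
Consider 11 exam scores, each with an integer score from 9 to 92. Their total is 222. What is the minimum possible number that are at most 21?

2

If only k of them are at most 21, the other 11 − k are at least 22, so the total is at least (11 − k)·22 + k·9.
This is ≤ 222, so (11 − k)·22 + 9k ≤ 222, which gives k ≥ 2.
Exactly 2 works: 2 values at 9 and 9 at 22 total 216; raise one of the low values by 6 (still ≤ 21) to hit 222.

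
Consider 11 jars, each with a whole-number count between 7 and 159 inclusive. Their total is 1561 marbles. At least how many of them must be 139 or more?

Each value short of 139 is at most 138, costing at least 159 − 138 = 21 against the maximum total of 1749.
We can afford to lose at most 1749 − 1561 = 188, so at most ⌊188/21⌋ = 8 fall short, and at least 3 are ≥ 139.
Exactly 3 works: 3 values at 159 and 8 at 138 total 1581; lower one of the high values by 20 (still ≥ 139) to hit 1561.

3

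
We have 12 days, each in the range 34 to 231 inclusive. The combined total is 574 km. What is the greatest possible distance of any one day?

200

To make one day as large as possible, make the other 11 as small as possible.
The other 11 contribute at least 11 × 34 = 374, leaving at most 574 − 374 = 200.
Since 200 ≤ 231, this is achievable: one at 200 and 11 at 34.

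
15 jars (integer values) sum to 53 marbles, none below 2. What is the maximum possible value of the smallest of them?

The 15 values sum to 53, so their minimum is at most ⌊53/15⌋ = 3.
Achievable: 7 of them at 3 and 8 at 4 total 53.

3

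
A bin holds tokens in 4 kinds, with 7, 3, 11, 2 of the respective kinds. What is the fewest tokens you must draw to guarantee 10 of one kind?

In the worst case you take as many as possible of each kind without reaching 10: 7 + 3 + 9 + 2 = 21.
The next one must give 10 of some kind, so 21 + 1 = 22.

22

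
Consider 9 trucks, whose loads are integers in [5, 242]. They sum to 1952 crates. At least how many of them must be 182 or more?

6

If only k of them are at least 182, the other 9 − k are at most 181, so the total is at most k·242 + (9 − k)·181.
This must reach 1952, so k·242 + (9 − k)·181 ≥ 1952, giving k ≥ 6.
Exactly 6 works: 6 values at 242 and 3 at 181 total 1995; lower one of the high values by 43 (still ≥ 182) to hit 1952.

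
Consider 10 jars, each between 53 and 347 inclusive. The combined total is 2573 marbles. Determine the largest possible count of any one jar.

347

Maximizing one value means minimizing the remaining 9.
The other 9 contribute at least 9 × 53 = 477, leaving at most 2573 − 477 = 2096.
But each jar is capped at 347, so the maximum is 347.
Achievable: one at 347 and the other 9 totalling 2226, which fits since 9 × 53 ≤ 2226 ≤ 9 × 347.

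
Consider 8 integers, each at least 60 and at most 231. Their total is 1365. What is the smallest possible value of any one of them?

To make one integer as small as possible, make the other 7 as large as possible.
The other 7 can take up 7 × 231 = 1617 ≥ 1365 − 60, so one integer can sit at its floor of 60.
Achievable: one at 60 and the other 7 totalling 1305, which fits since 7 × 60 ≤ 1305 ≤ 7 × 231.

60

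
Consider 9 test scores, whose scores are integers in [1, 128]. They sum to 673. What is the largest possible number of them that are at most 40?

Suppose k of them are at most 40. Those contribute at most 40 each and the rest at most 128 each.
So the total is at most 40k + 128(9 − k) = 1152 − 88k. This must still be ≥ 673, so k ≤ 5.
k = 5 is achieved by 5 values at 40 and 4 at 128, total 712; lower one of the 128's by 39 (still > 40) to reach 673.

5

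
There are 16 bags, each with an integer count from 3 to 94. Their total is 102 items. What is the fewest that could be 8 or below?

Let j be the number exceeding 8. Then the total is ≥ 9·j + 3·(16 − j) = 48 + 6j.
So 6j ≤ 54 and j ≤ 9; hence at least 16 − 9 = 7 are ≤ 8.
Exactly 7 works: 7 values at 3 and 9 at 9 total 102.

7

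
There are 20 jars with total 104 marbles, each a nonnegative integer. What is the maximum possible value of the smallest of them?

5

The 20 values sum to 104, so their minimum is at most ⌊104/20⌋ = 5.
Achievable: 16 of them at 5 and 4 at 6 total 104.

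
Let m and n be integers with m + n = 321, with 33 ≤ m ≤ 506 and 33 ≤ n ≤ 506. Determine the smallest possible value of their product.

9504

mn = m(321 − m) is concave in m, so over [33, 288] it is minimized at an endpoint.
The extreme feasible split is m = 33, n = 288, giving mn = 9504.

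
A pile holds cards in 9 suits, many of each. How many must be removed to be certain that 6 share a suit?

You could draw 5 of every suit without reaching 6 of any — 45 in all.
One more forces 6 of some suit, so 45 + 1 = 46.

46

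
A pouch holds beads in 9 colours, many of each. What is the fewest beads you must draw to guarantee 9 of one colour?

73

In the worst case you draw 8 of each of the 9 colours: 9 × 8 = 72.
One more forces 9 of some colour, so 72 + 1 = 73.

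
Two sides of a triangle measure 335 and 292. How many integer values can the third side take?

The triangle inequality gives |335 − 292| < c < 335 + 292, i.e. 43 < c < 627.
So c can be any integer from 44 to 626: 583 values.

583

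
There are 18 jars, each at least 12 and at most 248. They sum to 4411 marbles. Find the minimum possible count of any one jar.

Minimizing one value means maximizing the remaining 17.
The other 17 contribute at most 17 × 248 = 4216, leaving at least 4411 − 4216 = 195.
Since 195 ≥ 12, this is achievable: one at 195 and 17 at 248.

195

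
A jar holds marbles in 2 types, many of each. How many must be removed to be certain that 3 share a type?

In the worst case you draw 2 of each of the 2 types: 2 × 2 = 4.
One more forces 3 of some type, so 4 + 1 = 5.

5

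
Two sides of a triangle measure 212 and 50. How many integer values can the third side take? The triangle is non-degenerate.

99

The triangle inequality gives |212 − 50| < c < 212 + 50, i.e. 162 < c < 262.
So c can be any integer from 163 to 261: 99 values.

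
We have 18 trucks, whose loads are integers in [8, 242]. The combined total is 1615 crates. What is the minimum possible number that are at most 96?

2

If only k of them are at most 96, the other 18 − k are at least 97, so the total is at least (18 − k)·97 + k·8.
This is ≤ 1615, so (18 − k)·97 + 8k ≤ 1615, which gives k ≥ 2.
Exactly 2 works: 2 values at 8 and 16 at 97 total 1568; raise one of the low values by 47 (still ≤ 96) to hit 1615.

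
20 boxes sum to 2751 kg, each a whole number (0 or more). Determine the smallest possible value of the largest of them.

The 20 values sum to 2751, so their maximum is at least ⌈2751/20⌉ = 138.
Equality holds with 11 values of 138 and 9 values of 137.

138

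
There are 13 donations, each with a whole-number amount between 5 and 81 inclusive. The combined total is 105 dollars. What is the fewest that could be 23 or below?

11

Let j be the number exceeding 23. Then the total is ≥ 24·j + 5·(13 − j) = 65 + 19j.
So 19j ≤ 40 and j ≤ 2; hence at least 13 − 2 = 11 are ≤ 23.
Exactly 11 works: 11 values at 5 and 2 at 24 total 103; raise one of the low values by 2 (still ≤ 23) to hit 105.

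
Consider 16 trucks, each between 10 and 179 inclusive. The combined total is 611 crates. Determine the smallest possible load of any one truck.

To make one truck as small as possible, make the other 15 as large as possible.
The other 15 can take up 15 × 179 = 2685 ≥ 611 − 10, so one truck can sit at its floor of 10.
Achievable: one at 10 and the other 15 totalling 601, which fits since 15 × 10 ≤ 601 ≤ 15 × 179.

10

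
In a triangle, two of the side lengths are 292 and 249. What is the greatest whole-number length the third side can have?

540

The third side must be less than 292 + 249 = 541.
The largest integer below 541 is 540.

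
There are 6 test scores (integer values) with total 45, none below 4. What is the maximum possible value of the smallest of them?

If every one of the 6 were at least 8, the total would be at least 6 × 8 = 48 > 45.
Taking 3 copies of 7 and 3 copies of 8 gives exactly 45, so 7 is attained.

7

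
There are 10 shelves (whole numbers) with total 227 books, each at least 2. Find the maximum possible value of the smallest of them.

If every one of the 10 were at least 23, the total would be at least 10 × 23 = 230 > 227.
Equality holds with 3 values of 22 and 7 values of 23.

22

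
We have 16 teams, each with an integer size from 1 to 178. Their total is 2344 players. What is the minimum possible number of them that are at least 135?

Suppose at most 16 − j of them reach 135; then j values are ≤ 134 and the rest ≤ 178.
The total is then ≤ 134·j + 178·(16 − j) = 2848 − 44j. For this to be ≥ 2344 we need j ≤ 11, so at least 16 − 11 = 5 must reach 135.
Exactly 5 works: 5 values at 178 and 11 at 134 total 2364; lower one of the high values by 20 (still ≥ 135) to hit 2344.

5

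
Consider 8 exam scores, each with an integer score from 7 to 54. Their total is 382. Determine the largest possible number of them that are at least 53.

7

If k of the values are ≥ 53, the total is ≥ 53k + 7(8 − k).
Setting 53k + 7(8 − k) ≤ 382 gives 46k ≤ 326, so k ≤ 7.
k = 7 is achieved by 7 values at 53 and 1 at 7, total 378; add 4 to one value (staying below 53) to reach 382.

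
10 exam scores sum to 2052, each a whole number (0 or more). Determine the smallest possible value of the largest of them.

206

The average is 2052/10 > 205, so not all 10 can be 205 or less; the largest is ≥ 206.
Taking 8 copies of 205 and 2 copies of 206 gives exactly 2052, so 206 is attained.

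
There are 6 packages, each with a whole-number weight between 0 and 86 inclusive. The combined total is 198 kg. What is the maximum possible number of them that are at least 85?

2

Suppose k of them are at least 85. Those contribute at least 85 each and the other 6 − k at least 0 each.
So the total is at least 85k + 0(6 − k) = 0 + 85k. This must be ≤ 198, giving k ≤ 2.
k = 2 is achieved by 2 values at 85 and 4 at 0, total 170; add 28 to one value (staying below 85) to reach 198.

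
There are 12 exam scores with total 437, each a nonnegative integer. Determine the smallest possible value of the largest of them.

37

The average is 437/12 > 36, so not all 12 can be 36 or less; the largest is ≥ 37.
Taking 7 copies of 36 and 5 copies of 37 gives exactly 437, so 37 is attained.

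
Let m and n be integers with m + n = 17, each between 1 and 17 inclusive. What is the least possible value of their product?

mn = m(17 − m) is concave in m, so over [1, 16] it is minimized at an endpoint.
The extreme feasible split is m = 1, n = 16, giving mn = 16.

16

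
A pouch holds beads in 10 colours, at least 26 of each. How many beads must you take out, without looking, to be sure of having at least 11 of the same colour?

You could draw 10 of every colour without reaching 11 of any — 100 in all.
One more forces 11 of some colour, so 100 + 1 = 101.

101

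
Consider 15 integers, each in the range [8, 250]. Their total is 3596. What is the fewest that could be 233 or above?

Suppose at most 15 − j of them reach 233; then j values are ≤ 232 and the rest ≤ 250.
The total is then ≤ 232·j + 250·(15 − j) = 3750 − 18j. For this to be ≥ 3596 we need j ≤ 8, so at least 15 − 8 = 7 must reach 233.
Exactly 7 works: 7 values at 250 and 8 at 232 total 3606; lower one of the high values by 10 (still ≥ 233) to hit 3596.

7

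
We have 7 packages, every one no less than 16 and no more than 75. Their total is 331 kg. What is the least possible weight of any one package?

Minimizing one value means maximizing the remaining 6.
The other 6 can take up 6 × 75 = 450 ≥ 331 − 16, so one package can sit at its floor of 16.
Achievable: one at 16 and the other 6 totalling 315, which fits since 6 × 16 ≤ 315 ≤ 6 × 75.

16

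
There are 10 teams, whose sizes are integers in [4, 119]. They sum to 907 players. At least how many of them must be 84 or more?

3

Each value short of 84 is at most 83, costing at least 119 − 83 = 36 against the maximum total of 1190.
We can afford to lose at most 1190 − 907 = 283, so at most ⌊283/36⌋ = 7 fall short, and at least 3 are ≥ 84.
Exactly 3 works: 3 values at 119 and 7 at 83 total 938; lower one of the high values by 31 (still ≥ 84) to hit 907.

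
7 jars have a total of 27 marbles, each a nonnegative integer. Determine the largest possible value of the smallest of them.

The average is 27/7 < 4, so some value is ≤ 3.
Equality holds with 1 value of 3 and 6 values of 4.

3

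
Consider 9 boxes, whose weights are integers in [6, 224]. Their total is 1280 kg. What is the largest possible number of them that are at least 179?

With k values at 179 or above and the rest at least 6, the sum is at least 54 + 173k.
Since the sum is 1280, we need 173k ≤ 1226, i.e. k ≤ 7.
k = 7 is achieved by 7 values at 179 and 2 at 6, total 1265; add 15 to one value (staying below 179) to reach 1280.

7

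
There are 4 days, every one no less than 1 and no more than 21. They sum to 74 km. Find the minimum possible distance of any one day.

Minimizing one value means maximizing the remaining 3.
The other 3 contribute at most 3 × 21 = 63, leaving at least 74 − 63 = 11.
Since 11 ≥ 1, this is achievable: one at 11 and 3 at 21.

11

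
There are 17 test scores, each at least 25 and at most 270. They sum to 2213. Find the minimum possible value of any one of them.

To make one score as small as possible, make the other 16 as large as possible.
The other 16 can take up 16 × 270 = 4320 ≥ 2213 − 25, so one score can sit at its floor of 25.
Achievable: one at 25 and the other 16 totalling 2188, which fits since 16 × 25 ≤ 2188 ≤ 16 × 270.

25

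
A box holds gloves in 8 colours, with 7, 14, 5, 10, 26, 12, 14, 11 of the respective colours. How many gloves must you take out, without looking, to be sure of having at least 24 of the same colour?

97

In the worst case you take as many as possible of each colour without reaching 24: 7 + 14 + 5 + 10 + 23 + 12 + 14 + 11 = 96.
The next one must give 24 of some colour, so 96 + 1 = 97.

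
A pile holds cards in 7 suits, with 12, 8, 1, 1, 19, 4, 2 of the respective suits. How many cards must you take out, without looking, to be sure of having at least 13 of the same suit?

In the worst case you take as many as possible of each suit without reaching 13: 12 + 8 + 1 + 1 + 12 + 4 + 2 = 40.
The next one must give 13 of some suit, so 40 + 1 = 41.

41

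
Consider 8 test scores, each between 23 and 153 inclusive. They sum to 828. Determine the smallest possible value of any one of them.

Minimizing one value means maximizing the remaining 7.
The other 7 can take up 7 × 153 = 1071 ≥ 828 − 23, so one score can sit at its floor of 23.
Achievable: one at 23 and the other 7 totalling 805, which fits since 7 × 23 ≤ 805 ≤ 7 × 153.

23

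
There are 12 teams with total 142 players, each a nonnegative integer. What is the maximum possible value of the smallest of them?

The average is 142/12 < 12, so some value is ≤ 11.
Equality holds with 2 values of 11 and 10 values of 12.

11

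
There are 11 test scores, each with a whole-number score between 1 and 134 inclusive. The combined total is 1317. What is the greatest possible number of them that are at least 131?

10

Suppose k of them are at least 131. Those contribute at least 131 each and the other 11 − k at least 1 each.
So the total is at least 131k + 1(11 − k) = 11 + 130k. This must be ≤ 1317, giving k ≤ 10.
k = 10 is achieved by 10 values at 131 and 1 at 1, total 1311; add 6 to one value (staying below 131) to reach 1317.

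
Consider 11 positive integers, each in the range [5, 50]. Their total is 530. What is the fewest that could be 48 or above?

5

Suppose at most 11 − j of them reach 48; then j values are ≤ 47 and the rest ≤ 50.
The total is then ≤ 47·j + 50·(11 − j) = 550 − 3j. For this to be ≥ 530 we need j ≤ 6, so at least 11 − 6 = 5 must reach 48.
Exactly 5 works: 5 values at 50 and 6 at 47 total 532; lower one of the high values by 2 (still ≥ 48) to hit 530.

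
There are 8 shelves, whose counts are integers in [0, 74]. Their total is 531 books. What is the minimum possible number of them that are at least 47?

6

If only k of them are at least 47, the other 8 − k are at most 46, so the total is at most k·74 + (8 − k)·46.
This must reach 531, so k·74 + (8 − k)·46 ≥ 531, giving k ≥ 6.
Exactly 6 works: 6 values at 74 and 2 at 46 total 536; lower one of the high values by 5 (still ≥ 47) to hit 531.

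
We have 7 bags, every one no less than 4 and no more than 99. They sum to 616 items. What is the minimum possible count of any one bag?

22

Minimizing one value means maximizing the remaining 6.
The other 6 contribute at most 6 × 99 = 594, leaving at least 616 − 594 = 22.
Since 22 ≥ 4, this is achievable: one at 22 and 6 at 99.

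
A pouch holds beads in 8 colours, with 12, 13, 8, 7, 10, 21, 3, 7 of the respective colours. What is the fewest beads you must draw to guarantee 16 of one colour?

In the worst case you take as many as possible of each colour without reaching 16: 12 + 13 + 8 + 7 + 10 + 15 + 3 + 7 = 75.
The next one must give 16 of some colour, so 75 + 1 = 76.

76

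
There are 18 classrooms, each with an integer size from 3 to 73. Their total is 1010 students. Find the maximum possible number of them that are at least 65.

With k values at 65 or above and the rest at least 3, the sum is at least 54 + 62k.
Since the sum is 1010, we need 62k ≤ 956, i.e. k ≤ 15.
k = 15 is achieved by 15 values at 65 and 3 at 3, total 984; add 26 to one value (staying below 65) to reach 1010.

15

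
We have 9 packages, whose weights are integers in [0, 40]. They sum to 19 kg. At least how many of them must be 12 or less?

If only k of them are at most 12, the other 9 − k are at least 13, so the total is at least (9 − k)·13 + k·0.
This is ≤ 19, so (9 − k)·13 + 0k ≤ 19, which gives k ≥ 8.
Exactly 8 works: 8 values at 0 and 1 at 13 total 13; raise one of the low values by 6 (still ≤ 12) to hit 19.

8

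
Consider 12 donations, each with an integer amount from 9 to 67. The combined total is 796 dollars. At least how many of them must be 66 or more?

8

Each value short of 66 is at most 65, costing at least 67 − 65 = 2 against the maximum total of 804.
We can afford to lose at most 804 − 796 = 8, so at most ⌊8/2⌋ = 4 fall short, and at least 8 are ≥ 66.
Exactly 8 works: 8 values at 67 and 4 at 65 total 796.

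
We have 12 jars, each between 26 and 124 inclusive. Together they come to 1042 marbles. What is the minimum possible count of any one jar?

Minimizing one value means maximizing the remaining 11.
The other 11 can take up 11 × 124 = 1364 ≥ 1042 − 26, so one jar can sit at its floor of 26.
Achievable: one at 26 and the other 11 totalling 1016, which fits since 11 × 26 ≤ 1016 ≤ 11 × 124.

26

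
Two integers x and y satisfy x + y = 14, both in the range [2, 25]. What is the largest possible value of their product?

xy = x(14 − x) is maximized when x is as near 14/2 as the bounds allow.
Taking x = 7 and y = 7 (both in [2, 25]) gives xy = 49.

49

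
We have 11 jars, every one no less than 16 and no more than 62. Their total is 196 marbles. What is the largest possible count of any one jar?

36

Maximizing one value means minimizing the remaining 10.
The other 10 contribute at least 10 × 16 = 160, leaving at most 196 − 160 = 36.
Since 36 ≤ 62, this is achievable: one at 36 and 10 at 16.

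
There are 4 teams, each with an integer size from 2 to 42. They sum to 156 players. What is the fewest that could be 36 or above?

If only k of them are at least 36, the other 4 − k are at most 35, so the total is at most k·42 + (4 − k)·35.
This must reach 156, so k·42 + (4 − k)·35 ≥ 156, giving k ≥ 3.
Exactly 3 works: 3 values at 42 and 1 at 35 total 161; lower one of the high values by 5 (still ≥ 36) to hit 156.

3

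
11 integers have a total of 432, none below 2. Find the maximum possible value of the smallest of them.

If every one of the 11 were at least 40, the total would be at least 11 × 40 = 440 > 432.
Achievable: 8 of them at 39 and 3 at 40 total 432.

39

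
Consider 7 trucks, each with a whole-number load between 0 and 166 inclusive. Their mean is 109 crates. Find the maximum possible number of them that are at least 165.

4

The total is 7 × 109 = 763.
Suppose k of them are at least 165. Those contribute at least 165 each and the other 7 − k at least 0 each.
So the total is at least 165k + 0(7 − k) = 0 + 165k. This must be ≤ 763, giving k ≤ 4.
k = 4 is achieved by 4 values at 165 and 3 at 0, total 660; add 103 to one value (staying below 165) to reach 763.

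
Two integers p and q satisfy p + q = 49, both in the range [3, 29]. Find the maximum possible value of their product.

With p + q fixed, pq peaks when the two are closest together.
Taking p = 24 and q = 25 (both in [3, 29]) gives pq = 600.

600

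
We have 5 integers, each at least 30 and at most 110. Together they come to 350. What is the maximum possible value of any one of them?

110

Maximizing one value means minimizing the remaining 4.
The other 4 contribute at least 4 × 30 = 120, leaving at most 350 − 120 = 230.
But each integer is capped at 110, so the maximum is 110.
Achievable: one at 110 and the other 4 totalling 240, which fits since 4 × 30 ≤ 240 ≤ 4 × 110.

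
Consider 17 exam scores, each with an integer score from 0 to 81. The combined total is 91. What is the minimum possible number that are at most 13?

Each value above 13 is at least 14, contributing at least 14 − 0 = 14 above the floor 0.
The sum exceeds the floor total 0 by 91, so at most ⌊91/14⌋ = 6 exceed 13, and at least 11 are ≤ 13.
Exactly 11 works: 11 values at 0 and 6 at 14 total 84; raise one of the low values by 7 (still ≤ 13) to hit 91.

11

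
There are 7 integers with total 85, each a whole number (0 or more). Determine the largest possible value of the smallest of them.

12

If every one of the 7 were at least 13, the total would be at least 7 × 13 = 91 > 85.
Taking 6 copies of 12 and 1 copy of 13 gives exactly 85, so 12 is attained.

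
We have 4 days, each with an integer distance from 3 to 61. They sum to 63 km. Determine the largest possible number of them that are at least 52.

With k values at 52 or above and the rest at least 3, the sum is at least 12 + 49k.
Since the sum is 63, we need 49k ≤ 51, i.e. k ≤ 1.
k = 1 is achieved by 1 value at 52 and 3 at 3, total 61; add 2 to one value (staying below 52) to reach 63.

1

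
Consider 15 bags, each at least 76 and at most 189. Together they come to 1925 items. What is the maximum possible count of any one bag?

Maximizing one value means minimizing the remaining 14.
The other 14 contribute at least 14 × 76 = 1064, leaving at most 1925 − 1064 = 861.
But each bag is capped at 189, so the maximum is 189.
Achievable: one at 189 and the other 14 totalling 1736, which fits since 14 × 76 ≤ 1736 ≤ 14 × 189.

189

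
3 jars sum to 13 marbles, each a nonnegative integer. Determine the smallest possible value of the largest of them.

Some value must be at least ⌈13/3⌉ = 5, since 3 × 4 = 12 < 13.
Equality holds with 1 value of 5 and 2 values of 4.

5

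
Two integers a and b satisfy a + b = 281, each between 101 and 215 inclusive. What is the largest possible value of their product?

For a fixed sum, the product ab is largest when a and b are as close as possible.
Taking a = 140 and b = 141 (both in [101, 215]) gives ab = 19740.

19740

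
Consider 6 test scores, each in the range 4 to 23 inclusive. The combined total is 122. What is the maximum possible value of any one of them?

To make one score as large as possible, make the other 5 as small as possible.
The other 5 contribute at least 5 × 4 = 20, leaving at most 122 − 20 = 102.
But each score is capped at 23, so the maximum is 23.
Achievable: one at 23 and the other 5 totalling 99, which fits since 5 × 4 ≤ 99 ≤ 5 × 23.

23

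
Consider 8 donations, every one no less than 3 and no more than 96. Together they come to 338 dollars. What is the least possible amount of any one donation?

Minimizing one value means maximizing the remaining 7.
The other 7 can take up 7 × 96 = 672 ≥ 338 − 3, so one donation can sit at its floor of 3.
Achievable: one at 3 and the other 7 totalling 335, which fits since 7 × 3 ≤ 335 ≤ 7 × 96.

3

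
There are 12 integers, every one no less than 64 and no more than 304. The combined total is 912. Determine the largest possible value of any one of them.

Maximizing one value means minimizing the remaining 11.
The other 11 contribute at least 11 × 64 = 704, leaving at most 912 − 704 = 208.
Since 208 ≤ 304, this is achievable: one at 208 and 11 at 64.

208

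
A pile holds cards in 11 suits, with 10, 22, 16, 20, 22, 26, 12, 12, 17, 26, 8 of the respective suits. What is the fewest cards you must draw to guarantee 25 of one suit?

In the worst case you take as many as possible of each suit without reaching 25: 10 + 22 + 16 + 20 + 22 + 24 + 12 + 12 + 17 + 24 + 8 = 187.
The next one must give 25 of some suit, so 187 + 1 = 188.

188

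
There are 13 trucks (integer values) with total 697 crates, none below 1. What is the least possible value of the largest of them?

Some value must be at least ⌈697/13⌉ = 54, since 13 × 53 = 689 < 697.
Equality holds with 8 values of 54 and 5 values of 53.

54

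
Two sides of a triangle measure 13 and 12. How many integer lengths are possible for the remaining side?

The triangle inequality gives |13 − 12| < c < 13 + 12, i.e. 1 < c < 25.
So c can be any integer from 2 to 24: 23 values.

23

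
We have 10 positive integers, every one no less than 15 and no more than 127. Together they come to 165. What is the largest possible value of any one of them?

To make one integer as large as possible, make the other 9 as small as possible.
The other 9 contribute at least 9 × 15 = 135, leaving at most 165 − 135 = 30.
Since 30 ≤ 127, this is achievable: one at 30 and 9 at 15.

30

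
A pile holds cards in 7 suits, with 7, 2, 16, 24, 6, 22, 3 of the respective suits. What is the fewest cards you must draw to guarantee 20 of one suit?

In the worst case you take as many as possible of each suit without reaching 20: 7 + 2 + 16 + 19 + 6 + 19 + 3 = 72.
The next one must give 20 of some suit, so 72 + 1 = 73.

73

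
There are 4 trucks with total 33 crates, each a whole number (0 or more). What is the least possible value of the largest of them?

9

If every one of the 4 were at most 8, the total would be at most 4 × 8 = 32 < 33.
Achievable: 1 of them at 9 and 3 at 8 total 33.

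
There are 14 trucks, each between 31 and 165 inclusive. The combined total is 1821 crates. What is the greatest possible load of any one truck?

To make one truck as large as possible, make the other 13 as small as possible.
The other 13 contribute at least 13 × 31 = 403, leaving at most 1821 − 403 = 1418.
But each truck is capped at 165, so the maximum is 165.
Achievable: one at 165 and the other 13 totalling 1656, which fits since 13 × 31 ≤ 1656 ≤ 13 × 165.

165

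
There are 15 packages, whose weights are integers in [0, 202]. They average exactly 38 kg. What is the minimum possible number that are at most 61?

6

The total is 15 × 38 = 570.
If only k of them are at most 61, the other 15 − k are at least 62, so the total is at least (15 − k)·62 + k·0.
This is ≤ 570, so (15 − k)·62 + 0k ≤ 570, which gives k ≥ 6.
Exactly 6 works: 6 values at 0 and 9 at 62 total 558; raise one of the low values by 12 (still ≤ 61) to hit 570.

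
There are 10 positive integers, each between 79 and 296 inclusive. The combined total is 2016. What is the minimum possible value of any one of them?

79

To make one integer as small as possible, make the other 9 as large as possible.
The other 9 can take up 9 × 296 = 2664 ≥ 2016 − 79, so one integer can sit at its floor of 79.
Achievable: one at 79 and the other 9 totalling 1937, which fits since 9 × 79 ≤ 1937 ≤ 9 × 296.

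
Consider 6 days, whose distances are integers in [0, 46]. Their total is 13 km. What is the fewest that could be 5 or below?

Each value above 5 is at least 6, contributing at least 6 − 0 = 6 above the floor 0.
The sum exceeds the floor total 0 by 13, so at most ⌊13/6⌋ = 2 exceed 5, and at least 4 are ≤ 5.
Exactly 4 works: 4 values at 0 and 2 at 6 total 12; raise one of the low values by 1 (still ≤ 5) to hit 13.

4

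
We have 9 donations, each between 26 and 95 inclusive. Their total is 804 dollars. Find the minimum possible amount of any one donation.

44

To make one donation as small as possible, make the other 8 as large as possible.
The other 8 contribute at most 8 × 95 = 760, leaving at least 804 − 760 = 44.
Since 44 ≥ 26, this is achievable: one at 44 and 8 at 95.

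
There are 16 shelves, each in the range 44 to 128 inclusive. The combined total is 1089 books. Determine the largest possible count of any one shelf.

128

To make one shelf as large as possible, make the other 15 as small as possible.
The other 15 contribute at least 15 × 44 = 660, leaving at most 1089 − 660 = 429.
But each shelf is capped at 128, so the maximum is 128.
Achievable: one at 128 and the other 15 totalling 961, which fits since 15 × 44 ≤ 961 ≤ 15 × 128.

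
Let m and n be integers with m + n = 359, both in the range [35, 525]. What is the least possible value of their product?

11340

mn = m(359 − m) is concave in m, so over [35, 324] it is minimized at an endpoint.
The extreme feasible split is m = 35, n = 324, giving mn = 11340.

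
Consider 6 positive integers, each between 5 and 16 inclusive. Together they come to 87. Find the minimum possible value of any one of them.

To make one integer as small as possible, make the other 5 as large as possible.
The other 5 contribute at most 5 × 16 = 80, leaving at least 87 − 80 = 7.
Since 7 ≥ 5, this is achievable: one at 7 and 5 at 16.

7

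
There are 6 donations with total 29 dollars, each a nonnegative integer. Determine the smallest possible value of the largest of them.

If every one of the 6 were at most 4, the total would be at most 6 × 4 = 24 < 29.
Taking 1 copy of 4 and 5 copies of 5 gives exactly 29, so 5 is attained.

5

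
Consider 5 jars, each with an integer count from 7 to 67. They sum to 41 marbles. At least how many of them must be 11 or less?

Let j be the number exceeding 11. Then the total is ≥ 12·j + 7·(5 − j) = 35 + 5j.
So 5j ≤ 6 and j ≤ 1; hence at least 5 − 1 = 4 are ≤ 11.
Exactly 4 works: 4 values at 7 and 1 at 12 total 40; raise one of the low values by 1 (still ≤ 11) to hit 41.

4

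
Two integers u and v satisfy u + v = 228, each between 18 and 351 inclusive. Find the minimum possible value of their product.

Since u + v is fixed, pushing one of them to its bound minimizes the product.
The extreme feasible split is u = 18, v = 210, giving uv = 3780.

3780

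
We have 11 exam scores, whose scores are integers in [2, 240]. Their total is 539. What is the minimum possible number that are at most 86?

5

Let j be the number exceeding 86. Then the total is ≥ 87·j + 2·(11 − j) = 22 + 85j.
So 85j ≤ 517 and j ≤ 6; hence at least 11 − 6 = 5 are ≤ 86.
Exactly 5 works: 5 values at 2 and 6 at 87 total 532; raise one of the low values by 7 (still ≤ 86) to hit 539.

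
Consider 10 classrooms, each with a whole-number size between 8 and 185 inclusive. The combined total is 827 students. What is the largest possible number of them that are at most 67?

Each value at 67 or below falls at least 185 − 67 = 118 short of the ceiling 185.
The ceiling total is 10 × 185 = 1850, and we need 827, so at most ⌊(1850 − 827)/118⌋ = 8 can be that low.
k = 8 is achieved by 8 values at 67 and 2 at 185, total 906; lower one of the 185's by 79 (still > 67) to reach 827.

8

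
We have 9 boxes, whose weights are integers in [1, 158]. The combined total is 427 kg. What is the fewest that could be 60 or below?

If only k of them are at most 60, the other 9 − k are at least 61, so the total is at least (9 − k)·61 + k·1.
This is ≤ 427, so (9 − k)·61 + 1k ≤ 427, which gives k ≥ 3.
Exactly 3 works: 3 values at 1 and 6 at 61 total 369; raise one of the low values by 58 (still ≤ 60) to hit 427.

3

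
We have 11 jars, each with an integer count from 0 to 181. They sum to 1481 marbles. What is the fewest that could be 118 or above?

4

If only k of them are at least 118, the other 11 − k are at most 117, so the total is at most k·181 + (11 − k)·117.
This must reach 1481, so k·181 + (11 − k)·117 ≥ 1481, giving k ≥ 4.
Exactly 4 works: 4 values at 181 and 7 at 117 total 1543; lower one of the high values by 62 (still ≥ 118) to hit 1481.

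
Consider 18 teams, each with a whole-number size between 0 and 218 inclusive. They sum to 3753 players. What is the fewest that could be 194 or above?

If only k of them are at least 194, the other 18 − k are at most 193, so the total is at most k·218 + (18 − k)·193.
This must reach 3753, so k·218 + (18 − k)·193 ≥ 3753, giving k ≥ 12.
Exactly 12 works: 12 values at 218 and 6 at 193 total 3774; lower one of the high values by 21 (still ≥ 194) to hit 3753.

12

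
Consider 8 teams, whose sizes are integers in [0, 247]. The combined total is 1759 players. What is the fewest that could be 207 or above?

3

Suppose at most 8 − j of them reach 207; then j values are ≤ 206 and the rest ≤ 247.
The total is then ≤ 206·j + 247·(8 − j) = 1976 − 41j. For this to be ≥ 1759 we need j ≤ 5, so at least 8 − 5 = 3 must reach 207.
Exactly 3 works: 3 values at 247 and 5 at 206 total 1771; lower one of the high values by 12 (still ≥ 207) to hit 1759.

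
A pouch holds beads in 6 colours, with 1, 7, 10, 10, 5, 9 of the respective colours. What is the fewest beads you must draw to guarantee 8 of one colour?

35

In the worst case you take as many as possible of each colour without reaching 8: 1 + 7 + 7 + 7 + 5 + 7 = 34.
The next one must give 8 of some colour, so 34 + 1 = 35.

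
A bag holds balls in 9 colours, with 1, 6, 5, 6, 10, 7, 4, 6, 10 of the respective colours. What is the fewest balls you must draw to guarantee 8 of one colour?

50

In the worst case you take as many as possible of each colour without reaching 8: 1 + 6 + 5 + 6 + 7 + 7 + 4 + 6 + 7 = 49.
The next one must give 8 of some colour, so 49 + 1 = 50.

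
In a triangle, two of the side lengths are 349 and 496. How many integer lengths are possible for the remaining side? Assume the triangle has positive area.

697

The triangle inequality gives |349 − 496| < c < 349 + 496, i.e. 147 < c < 845.
So c can be any integer from 148 to 844: 697 values.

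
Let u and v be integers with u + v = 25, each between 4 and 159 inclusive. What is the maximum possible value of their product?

156

For a fixed sum, the product uv is largest when u and v are as close as possible.
Taking u = 12 and v = 13 (both in [4, 159]) gives uv = 156.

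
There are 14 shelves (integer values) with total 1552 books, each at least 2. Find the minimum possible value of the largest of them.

111

If every one of the 14 were at most 110, the total would be at most 14 × 110 = 1540 < 1552.
Achievable: 12 of them at 111 and 2 at 110 total 1552.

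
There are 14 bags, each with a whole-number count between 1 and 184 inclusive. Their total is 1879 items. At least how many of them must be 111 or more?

Suppose at most 14 − j of them reach 111; then j values are ≤ 110 and the rest ≤ 184.
The total is then ≤ 110·j + 184·(14 − j) = 2576 − 74j. For this to be ≥ 1879 we need j ≤ 9, so at least 14 − 9 = 5 must reach 111.
Exactly 5 works: 5 values at 184 and 9 at 110 total 1910; lower one of the high values by 31 (still ≥ 111) to hit 1879.

5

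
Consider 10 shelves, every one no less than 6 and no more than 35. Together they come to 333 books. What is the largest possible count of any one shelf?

To make one shelf as large as possible, make the other 9 as small as possible.
The other 9 contribute at least 9 × 6 = 54, leaving at most 333 − 54 = 279.
But each shelf is capped at 35, so the maximum is 35.
Achievable: one at 35 and the other 9 totalling 298, which fits since 9 × 6 ≤ 298 ≤ 9 × 35.

35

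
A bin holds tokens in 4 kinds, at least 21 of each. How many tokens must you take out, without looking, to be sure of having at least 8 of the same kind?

29

In the worst case you draw 7 of each of the 4 kinds: 4 × 7 = 28.
One more forces 8 of some kind, so 28 + 1 = 29.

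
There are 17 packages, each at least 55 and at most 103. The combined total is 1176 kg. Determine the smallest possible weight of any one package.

55

Minimizing one value means maximizing the remaining 16.
The other 16 can take up 16 × 103 = 1648 ≥ 1176 − 55, so one package can sit at its floor of 55.
Achievable: one at 55 and the other 16 totalling 1121, which fits since 16 × 55 ≤ 1121 ≤ 16 × 103.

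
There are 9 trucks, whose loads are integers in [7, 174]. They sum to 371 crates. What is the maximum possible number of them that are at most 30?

8

Each value at 30 or below falls at least 174 − 30 = 144 short of the ceiling 174.
The ceiling total is 9 × 174 = 1566, and we need 371, so at most ⌊(1566 − 371)/144⌋ = 8 can be that low.
k = 8 is achieved by 8 values at 30 and 1 at 174, total 414; lower one of the 174's by 43 (still > 30) to reach 371.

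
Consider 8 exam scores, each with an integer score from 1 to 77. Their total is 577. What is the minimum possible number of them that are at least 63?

If only k of them are at least 63, the other 8 − k are at most 62, so the total is at most k·77 + (8 − k)·62.
This must reach 577, so k·77 + (8 − k)·62 ≥ 577, giving k ≥ 6.
Exactly 6 works: 6 values at 77 and 2 at 62 total 586; lower one of the high values by 9 (still ≥ 63) to hit 577.

6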